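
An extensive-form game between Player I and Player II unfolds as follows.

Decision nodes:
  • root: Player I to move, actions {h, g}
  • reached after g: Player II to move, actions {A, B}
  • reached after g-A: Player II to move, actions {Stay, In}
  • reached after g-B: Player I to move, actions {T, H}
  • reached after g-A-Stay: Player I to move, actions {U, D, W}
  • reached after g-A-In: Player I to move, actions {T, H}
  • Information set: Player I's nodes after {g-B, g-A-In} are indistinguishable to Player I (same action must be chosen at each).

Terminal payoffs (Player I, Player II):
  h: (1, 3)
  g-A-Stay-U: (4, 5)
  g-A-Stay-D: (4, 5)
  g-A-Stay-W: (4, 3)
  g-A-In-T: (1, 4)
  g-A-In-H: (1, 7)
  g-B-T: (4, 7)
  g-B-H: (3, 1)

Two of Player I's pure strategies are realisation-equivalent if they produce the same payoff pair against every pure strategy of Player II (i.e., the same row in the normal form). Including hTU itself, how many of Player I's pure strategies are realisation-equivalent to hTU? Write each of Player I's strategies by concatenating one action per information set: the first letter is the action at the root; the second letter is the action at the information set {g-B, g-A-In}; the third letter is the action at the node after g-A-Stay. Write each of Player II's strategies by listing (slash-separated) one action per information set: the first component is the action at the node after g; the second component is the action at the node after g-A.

6

Row for hTU (columns A/Stay, A/In, B/Stay, B/In): (1,3) (1,3) (1,3) (1,3).
Under hTU, Player I's choice at the information set {g-B, g-A-In} and at the node after g-A-Stay can never be reached regardless of what Player II does, so varying those choices leaves every outcome unchanged.
Holding the reachable choices fixed and varying the unreachable ones freely already gives 2 × 3 = 6 equivalent strategies.
No other strategy reproduces this row, so those 6 are the full class: hTU, hTD, hTW, hHU, hHD, hHW.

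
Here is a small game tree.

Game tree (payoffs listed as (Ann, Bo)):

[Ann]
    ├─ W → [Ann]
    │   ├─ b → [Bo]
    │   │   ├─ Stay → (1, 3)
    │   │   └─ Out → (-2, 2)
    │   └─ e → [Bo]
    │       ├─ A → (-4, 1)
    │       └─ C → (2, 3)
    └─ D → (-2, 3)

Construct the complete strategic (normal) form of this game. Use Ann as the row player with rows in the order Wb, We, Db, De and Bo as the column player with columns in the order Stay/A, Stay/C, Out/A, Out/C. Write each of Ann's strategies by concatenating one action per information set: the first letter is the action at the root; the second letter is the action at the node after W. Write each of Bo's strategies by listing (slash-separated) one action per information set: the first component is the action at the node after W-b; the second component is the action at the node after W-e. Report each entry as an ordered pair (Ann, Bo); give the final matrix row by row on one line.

Wb: (1,3) (1,3) (-2,2) (-2,2) | We: (-4,1) (2,3) (-4,1) (2,3) | Db: (-2,3) (-2,3) (-2,3) (-2,3) | De: (-2,3) (-2,3) (-2,3) (-2,3)

       Stay/A   Stay/C    Out/A    Out/C
  Wb    (1,3)    (1,3)   (-2,2)   (-2,2)
  We   (-4,1)    (2,3)   (-4,1)    (2,3)
  Db   (-2,3)   (-2,3)   (-2,3)   (-2,3)
  De   (-2,3)   (-2,3)   (-2,3)   (-2,3)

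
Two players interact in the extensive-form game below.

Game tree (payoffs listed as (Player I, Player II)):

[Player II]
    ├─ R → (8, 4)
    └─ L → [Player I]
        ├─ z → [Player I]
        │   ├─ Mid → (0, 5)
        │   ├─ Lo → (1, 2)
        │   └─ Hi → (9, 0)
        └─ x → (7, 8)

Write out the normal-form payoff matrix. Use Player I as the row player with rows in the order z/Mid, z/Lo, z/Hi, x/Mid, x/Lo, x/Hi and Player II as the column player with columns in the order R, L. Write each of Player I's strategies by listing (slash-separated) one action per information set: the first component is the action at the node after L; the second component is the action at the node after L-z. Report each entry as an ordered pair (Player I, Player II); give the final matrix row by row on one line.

             R        L
z/Mid    (8,4)    (0,5)
 z/Lo    (8,4)    (1,2)
 z/Hi    (8,4)    (9,0)
x/Mid    (8,4)    (7,8)
 x/Lo    (8,4)    (7,8)
 x/Hi    (8,4)    (7,8)

z/Mid: (8,4) (0,5) | z/Lo: (8,4) (1,2) | z/Hi: (8,4) (9,0) | x/Mid: (8,4) (7,8) | x/Lo: (8,4) (7,8) | x/Hi: (8,4) (7,8)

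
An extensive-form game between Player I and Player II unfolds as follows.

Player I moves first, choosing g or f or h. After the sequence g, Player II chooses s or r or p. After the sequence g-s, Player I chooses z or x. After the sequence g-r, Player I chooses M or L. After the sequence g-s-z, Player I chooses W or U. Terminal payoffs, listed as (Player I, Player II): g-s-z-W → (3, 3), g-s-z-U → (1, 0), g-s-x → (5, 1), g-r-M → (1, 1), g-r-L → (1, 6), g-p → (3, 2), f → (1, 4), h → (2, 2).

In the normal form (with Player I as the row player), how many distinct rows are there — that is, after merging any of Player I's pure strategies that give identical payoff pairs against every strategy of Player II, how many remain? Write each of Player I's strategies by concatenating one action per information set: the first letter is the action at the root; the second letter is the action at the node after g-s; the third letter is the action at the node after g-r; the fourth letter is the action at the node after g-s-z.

8

Player I has 24 pure strategies: gzMW, gzMU, gzLW, gzLU, gxMW, gxMU, gxLW, gxLU, fzMW, fzMU, fzLW, fzLU, fxMW, fxMU, fxLW, fxLU, hzMW, hzMU, hzLW, hzLU, hxMW, hxMU, hxLW, hxLU. Columns: s, r, p.
{gzMW} → row (3,3) (1,1) (3,2)
{gzMU} → row (1,0) (1,1) (3,2)
{gzLW} → row (3,3) (1,6) (3,2)
{gzLU} → row (1,0) (1,6) (3,2)
{gxMW, gxMU} → row (5,1) (1,1) (3,2)
{gxLW, gxLU} → row (5,1) (1,6) (3,2)
{fzMW, fzMU, fzLW, fzLU, fxMW, fxMU, fxLW, fxLU} → row (1,4) (1,4) (1,4)
{hzMW, hzMU, hzLW, hzLU, hxMW, hxMU, hxLW, hxLU} → row (2,2) (2,2) (2,2)
That's 8 distinct rows out of 24 strategies.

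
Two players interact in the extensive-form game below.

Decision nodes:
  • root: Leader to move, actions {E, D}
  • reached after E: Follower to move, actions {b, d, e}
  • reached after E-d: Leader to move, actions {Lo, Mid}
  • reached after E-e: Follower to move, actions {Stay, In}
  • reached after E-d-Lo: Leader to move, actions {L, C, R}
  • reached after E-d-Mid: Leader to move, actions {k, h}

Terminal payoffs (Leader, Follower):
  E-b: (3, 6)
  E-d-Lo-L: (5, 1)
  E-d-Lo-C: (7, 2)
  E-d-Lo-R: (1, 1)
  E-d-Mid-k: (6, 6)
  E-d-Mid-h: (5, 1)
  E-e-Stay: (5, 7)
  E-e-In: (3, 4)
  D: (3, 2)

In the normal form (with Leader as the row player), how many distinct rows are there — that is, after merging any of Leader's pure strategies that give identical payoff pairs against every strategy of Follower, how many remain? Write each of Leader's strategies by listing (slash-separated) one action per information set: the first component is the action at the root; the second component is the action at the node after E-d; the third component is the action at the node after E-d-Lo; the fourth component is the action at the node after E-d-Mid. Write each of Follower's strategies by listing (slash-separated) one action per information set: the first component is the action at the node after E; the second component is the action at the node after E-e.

Leader has 24 pure strategies: E/Lo/L/k, E/Lo/L/h, E/Lo/C/k, E/Lo/C/h, E/Lo/R/k, E/Lo/R/h, E/Mid/L/k, E/Mid/L/h, E/Mid/C/k, E/Mid/C/h, E/Mid/R/k, E/Mid/R/h, D/Lo/L/k, D/Lo/L/h, D/Lo/C/k, D/Lo/C/h, D/Lo/R/k, D/Lo/R/h, D/Mid/L/k, D/Mid/L/h, D/Mid/C/k, D/Mid/C/h, D/Mid/R/k, D/Mid/R/h. Columns: b/Stay, b/In, d/Stay, d/In, e/Stay, e/In.
{E/Lo/L/k, E/Lo/L/h, E/Mid/L/h, E/Mid/C/h, E/Mid/R/h} → row (3,6) (3,6) (5,1) (5,1) (5,7) (3,4)
{E/Lo/C/k, E/Lo/C/h} → row (3,6) (3,6) (7,2) (7,2) (5,7) (3,4)
{E/Lo/R/k, E/Lo/R/h} → row (3,6) (3,6) (1,1) (1,1) (5,7) (3,4)
{E/Mid/L/k, E/Mid/C/k, E/Mid/R/k} → row (3,6) (3,6) (6,6) (6,6) (5,7) (3,4)
{D/Lo/L/k, D/Lo/L/h, D/Lo/C/k, D/Lo/C/h, D/Lo/R/k, D/Lo/R/h, D/Mid/L/k, D/Mid/L/h, D/Mid/C/k, D/Mid/C/h, D/Mid/R/k, D/Mid/R/h} → row (3,2) (3,2) (3,2) (3,2) (3,2) (3,2)
That's 5 distinct rows out of 24 strategies.

5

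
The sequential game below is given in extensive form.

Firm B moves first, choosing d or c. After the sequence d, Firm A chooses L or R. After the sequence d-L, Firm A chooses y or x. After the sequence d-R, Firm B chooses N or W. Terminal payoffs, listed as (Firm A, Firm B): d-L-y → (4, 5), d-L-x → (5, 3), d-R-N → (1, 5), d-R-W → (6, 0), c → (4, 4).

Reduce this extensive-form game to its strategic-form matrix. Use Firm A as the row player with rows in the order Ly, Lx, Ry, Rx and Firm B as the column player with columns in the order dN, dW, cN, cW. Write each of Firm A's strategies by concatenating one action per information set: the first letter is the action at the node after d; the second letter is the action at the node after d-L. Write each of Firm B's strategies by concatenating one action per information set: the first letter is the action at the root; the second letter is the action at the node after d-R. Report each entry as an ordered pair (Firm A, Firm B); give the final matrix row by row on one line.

           dN       dW       cN       cW
  Ly    (4,5)    (4,5)    (4,4)    (4,4)
  Lx    (5,3)    (5,3)    (4,4)    (4,4)
  Ry    (1,5)    (6,0)    (4,4)    (4,4)
  Rx    (1,5)    (6,0)    (4,4)    (4,4)

Ly: (4,5) (4,5) (4,4) (4,4) | Lx: (5,3) (5,3) (4,4) (4,4) | Ry: (1,5) (6,0) (4,4) (4,4) | Rx: (1,5) (6,0) (4,4) (4,4)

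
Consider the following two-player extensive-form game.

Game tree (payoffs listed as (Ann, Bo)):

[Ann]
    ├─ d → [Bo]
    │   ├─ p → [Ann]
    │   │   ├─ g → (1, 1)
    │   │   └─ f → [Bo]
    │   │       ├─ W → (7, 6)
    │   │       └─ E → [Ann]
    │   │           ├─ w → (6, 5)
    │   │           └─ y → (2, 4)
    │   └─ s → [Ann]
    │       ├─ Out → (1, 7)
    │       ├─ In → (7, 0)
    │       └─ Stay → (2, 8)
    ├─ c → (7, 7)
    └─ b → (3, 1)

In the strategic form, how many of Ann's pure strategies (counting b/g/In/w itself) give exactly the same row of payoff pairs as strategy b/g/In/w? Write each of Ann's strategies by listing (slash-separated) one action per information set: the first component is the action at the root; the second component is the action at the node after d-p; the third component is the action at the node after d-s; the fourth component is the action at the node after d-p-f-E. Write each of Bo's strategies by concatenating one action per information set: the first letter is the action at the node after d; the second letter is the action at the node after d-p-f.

Row for b/g/In/w (columns pW, pE, sW, sE): (3,1) (3,1) (3,1) (3,1).
Under b/g/In/w, Ann's choice at the node after d-p and at the node after d-s and at the node after d-p-f-E can never be reached regardless of what Bo does, so varying those choices leaves every outcome unchanged.
Holding the reachable choices fixed and varying the unreachable ones freely already gives 2 × 3 × 2 = 12 equivalent strategies.
No other strategy reproduces this row, so those 12 are the full class: b/g/Out/w, b/g/Out/y, b/g/In/w, b/g/In/y, b/g/Stay/w, b/g/Stay/y, b/f/Out/w, b/f/Out/y, b/f/In/w, b/f/In/y, b/f/Stay/w, b/f/Stay/y.

12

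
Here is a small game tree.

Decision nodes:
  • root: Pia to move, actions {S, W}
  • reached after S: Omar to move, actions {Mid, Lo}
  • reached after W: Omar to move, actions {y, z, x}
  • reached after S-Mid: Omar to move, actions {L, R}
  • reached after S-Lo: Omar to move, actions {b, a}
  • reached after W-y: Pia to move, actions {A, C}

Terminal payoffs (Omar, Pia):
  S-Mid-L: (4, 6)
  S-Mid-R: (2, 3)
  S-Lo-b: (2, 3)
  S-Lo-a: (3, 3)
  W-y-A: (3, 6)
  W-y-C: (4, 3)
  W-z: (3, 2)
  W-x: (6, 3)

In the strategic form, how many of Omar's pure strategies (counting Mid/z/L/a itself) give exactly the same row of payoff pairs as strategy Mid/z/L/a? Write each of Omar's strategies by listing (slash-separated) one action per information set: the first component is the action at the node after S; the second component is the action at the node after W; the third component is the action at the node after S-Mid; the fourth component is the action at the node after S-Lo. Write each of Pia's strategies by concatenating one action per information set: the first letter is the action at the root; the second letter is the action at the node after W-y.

Row for Mid/z/L/a (columns SA, SC, WA, WC): (4,6) (4,6) (3,2) (3,2).
Under Mid/z/L/a, Omar's choice at the node after S-Lo can never be reached regardless of what Pia does, so varying those choices leaves every outcome unchanged.
Holding the reachable choices fixed and varying the unreachable one freely already gives 2 equivalent strategies.
No other strategy reproduces this row, so those 2 are the full class: Mid/z/L/b, Mid/z/L/a.

2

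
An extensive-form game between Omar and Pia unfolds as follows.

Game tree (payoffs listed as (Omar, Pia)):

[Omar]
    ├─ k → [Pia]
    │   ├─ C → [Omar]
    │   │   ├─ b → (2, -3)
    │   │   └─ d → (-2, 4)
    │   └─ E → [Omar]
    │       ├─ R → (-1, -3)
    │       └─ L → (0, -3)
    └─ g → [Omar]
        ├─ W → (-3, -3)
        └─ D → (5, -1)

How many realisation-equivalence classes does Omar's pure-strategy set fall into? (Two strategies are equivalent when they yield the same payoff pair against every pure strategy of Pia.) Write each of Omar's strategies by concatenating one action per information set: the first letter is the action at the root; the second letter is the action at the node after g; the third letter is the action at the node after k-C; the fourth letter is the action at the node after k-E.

6

Omar has 16 pure strategies: kWbR, kWbL, kWdR, kWdL, kDbR, kDbL, kDdR, kDdL, gWbR, gWbL, gWdR, gWdL, gDbR, gDbL, gDdR, gDdL. Columns: C, E.
{kWbR, kDbR} → row (2,-3) (-1,-3)
{kWbL, kDbL} → row (2,-3) (0,-3)
{kWdR, kDdR} → row (-2,4) (-1,-3)
{kWdL, kDdL} → row (-2,4) (0,-3)
{gWbR, gWbL, gWdR, gWdL} → row (-3,-3) (-3,-3)
{gDbR, gDbL, gDdR, gDdL} → row (5,-1) (5,-1)
That's 6 distinct rows out of 16 strategies.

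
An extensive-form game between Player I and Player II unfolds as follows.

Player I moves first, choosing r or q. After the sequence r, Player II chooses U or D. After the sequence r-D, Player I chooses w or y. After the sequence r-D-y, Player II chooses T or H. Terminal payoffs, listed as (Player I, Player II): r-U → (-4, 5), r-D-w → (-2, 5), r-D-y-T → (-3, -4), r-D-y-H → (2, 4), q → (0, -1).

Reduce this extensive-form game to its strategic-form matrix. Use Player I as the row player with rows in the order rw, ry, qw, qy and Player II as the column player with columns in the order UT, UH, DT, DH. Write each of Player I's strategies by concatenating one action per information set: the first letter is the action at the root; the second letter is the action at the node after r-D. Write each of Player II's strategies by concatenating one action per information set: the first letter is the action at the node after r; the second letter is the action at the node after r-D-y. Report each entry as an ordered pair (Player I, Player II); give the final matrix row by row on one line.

rw: (-4,5) (-4,5) (-2,5) (-2,5) | ry: (-4,5) (-4,5) (-3,-4) (2,4) | qw: (0,-1) (0,-1) (0,-1) (0,-1) | qy: (0,-1) (0,-1) (0,-1) (0,-1)

           UT       UH       DT       DH
  rw   (-4,5)   (-4,5)   (-2,5)   (-2,5)
  ry   (-4,5)   (-4,5)  (-3,-4)    (2,4)
  qw   (0,-1)   (0,-1)   (0,-1)   (0,-1)
  qy   (0,-1)   (0,-1)   (0,-1)   (0,-1)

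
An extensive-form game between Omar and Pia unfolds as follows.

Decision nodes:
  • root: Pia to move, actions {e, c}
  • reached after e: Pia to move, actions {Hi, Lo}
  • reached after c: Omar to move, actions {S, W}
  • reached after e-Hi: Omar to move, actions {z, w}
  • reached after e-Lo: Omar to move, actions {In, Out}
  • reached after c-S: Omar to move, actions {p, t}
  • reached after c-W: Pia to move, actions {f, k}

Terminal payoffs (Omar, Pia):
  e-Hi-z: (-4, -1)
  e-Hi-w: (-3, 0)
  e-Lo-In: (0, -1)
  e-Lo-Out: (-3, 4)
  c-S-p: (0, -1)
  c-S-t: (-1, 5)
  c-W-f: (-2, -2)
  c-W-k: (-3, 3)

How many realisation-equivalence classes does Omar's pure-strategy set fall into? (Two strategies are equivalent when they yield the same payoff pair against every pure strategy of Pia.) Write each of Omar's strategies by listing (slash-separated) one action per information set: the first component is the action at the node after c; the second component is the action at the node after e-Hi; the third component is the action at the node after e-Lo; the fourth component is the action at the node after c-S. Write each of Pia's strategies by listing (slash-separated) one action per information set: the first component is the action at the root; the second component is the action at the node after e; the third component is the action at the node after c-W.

12

Omar has 16 pure strategies: S/z/In/p, S/z/In/t, S/z/Out/p, S/z/Out/t, S/w/In/p, S/w/In/t, S/w/Out/p, S/w/Out/t, W/z/In/p, W/z/In/t, W/z/Out/p, W/z/Out/t, W/w/In/p, W/w/In/t, W/w/Out/p, W/w/Out/t. Columns: e/Hi/f, e/Hi/k, e/Lo/f, e/Lo/k, c/Hi/f, c/Hi/k, c/Lo/f, c/Lo/k.
{S/z/In/p} → row (-4,-1) (-4,-1) (0,-1) (0,-1) (0,-1) (0,-1) (0,-1) (0,-1)
{S/z/In/t} → row (-4,-1) (-4,-1) (0,-1) (0,-1) (-1,5) (-1,5) (-1,5) (-1,5)
{S/z/Out/p} → row (-4,-1) (-4,-1) (-3,4) (-3,4) (0,-1) (0,-1) (0,-1) (0,-1)
{S/z/Out/t} → row (-4,-1) (-4,-1) (-3,4) (-3,4) (-1,5) (-1,5) (-1,5) (-1,5)
{S/w/In/p} → row (-3,0) (-3,0) (0,-1) (0,-1) (0,-1) (0,-1) (0,-1) (0,-1)
{S/w/In/t} → row (-3,0) (-3,0) (0,-1) (0,-1) (-1,5) (-1,5) (-1,5) (-1,5)
{S/w/Out/p} → row (-3,0) (-3,0) (-3,4) (-3,4) (0,-1) (0,-1) (0,-1) (0,-1)
{S/w/Out/t} → row (-3,0) (-3,0) (-3,4) (-3,4) (-1,5) (-1,5) (-1,5) (-1,5)
{W/z/In/p, W/z/In/t} → row (-4,-1) (-4,-1) (0,-1) (0,-1) (-2,-2) (-3,3) (-2,-2) (-3,3)
{W/z/Out/p, W/z/Out/t} → row (-4,-1) (-4,-1) (-3,4) (-3,4) (-2,-2) (-3,3) (-2,-2) (-3,3)
{W/w/In/p, W/w/In/t} → row (-3,0) (-3,0) (0,-1) (0,-1) (-2,-2) (-3,3) (-2,-2) (-3,3)
{W/w/Out/p, W/w/Out/t} → row (-3,0) (-3,0) (-3,4) (-3,4) (-2,-2) (-3,3) (-2,-2) (-3,3)
That's 12 distinct rows out of 16 strategies.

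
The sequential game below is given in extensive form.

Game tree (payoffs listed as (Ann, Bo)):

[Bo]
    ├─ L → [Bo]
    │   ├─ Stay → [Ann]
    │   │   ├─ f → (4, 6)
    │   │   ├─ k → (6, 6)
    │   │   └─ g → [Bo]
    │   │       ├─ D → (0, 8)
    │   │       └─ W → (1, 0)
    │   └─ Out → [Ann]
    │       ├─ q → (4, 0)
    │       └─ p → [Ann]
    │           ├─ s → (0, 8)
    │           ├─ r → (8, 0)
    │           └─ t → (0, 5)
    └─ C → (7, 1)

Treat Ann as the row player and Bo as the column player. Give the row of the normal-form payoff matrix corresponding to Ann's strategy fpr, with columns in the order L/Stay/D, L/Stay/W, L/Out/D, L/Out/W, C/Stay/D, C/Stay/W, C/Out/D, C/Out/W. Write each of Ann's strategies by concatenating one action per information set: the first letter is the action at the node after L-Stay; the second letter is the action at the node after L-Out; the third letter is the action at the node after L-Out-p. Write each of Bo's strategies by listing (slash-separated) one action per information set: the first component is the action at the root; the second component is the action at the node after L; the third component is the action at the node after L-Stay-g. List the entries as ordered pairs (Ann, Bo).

vs L/Stay/D: Bo plays L → Bo plays Stay at [L] → Ann plays f at [L-Stay] → (4, 6)
vs L/Stay/W: Bo plays L → Bo plays Stay at [L] → Ann plays f at [L-Stay] → (4, 6)
vs L/Out/D: Bo plays L → Bo plays Out at [L] → Ann plays p at [L-Out] → Ann plays r at [L-Out-p] → (8, 0)
vs L/Out/W: Bo plays L → Bo plays Out at [L] → Ann plays p at [L-Out] → Ann plays r at [L-Out-p] → (8, 0)
vs C/Stay/D: Bo plays C → (7, 1)
vs C/Stay/W: Bo plays C → (7, 1)
vs C/Out/D: Bo plays C → (7, 1)
vs C/Out/W: Bo plays C → (7, 1)

(4,6) (4,6) (8,0) (8,0) (7,1) (7,1) (7,1) (7,1)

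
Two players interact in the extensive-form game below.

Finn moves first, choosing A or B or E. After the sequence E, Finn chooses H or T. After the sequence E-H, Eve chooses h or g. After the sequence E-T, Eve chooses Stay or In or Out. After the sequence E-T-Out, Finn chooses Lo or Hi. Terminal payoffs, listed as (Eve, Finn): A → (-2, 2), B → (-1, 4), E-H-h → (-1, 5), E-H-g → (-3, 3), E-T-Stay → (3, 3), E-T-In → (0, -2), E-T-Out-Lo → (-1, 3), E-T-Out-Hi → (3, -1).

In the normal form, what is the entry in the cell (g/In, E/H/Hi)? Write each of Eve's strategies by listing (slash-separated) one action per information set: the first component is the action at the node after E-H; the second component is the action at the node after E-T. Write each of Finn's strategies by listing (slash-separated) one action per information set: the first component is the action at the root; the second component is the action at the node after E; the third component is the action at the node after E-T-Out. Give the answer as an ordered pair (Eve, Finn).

(-3, 3)

Trace the play path from the root:
  Finn plays E
  Finn plays H at [E]
  Eve plays g at [E-H]
→ terminal payoff (-3, 3).
(Eve's choice at the node after E-T is never reached on this path, so it doesn't affect the outcome.)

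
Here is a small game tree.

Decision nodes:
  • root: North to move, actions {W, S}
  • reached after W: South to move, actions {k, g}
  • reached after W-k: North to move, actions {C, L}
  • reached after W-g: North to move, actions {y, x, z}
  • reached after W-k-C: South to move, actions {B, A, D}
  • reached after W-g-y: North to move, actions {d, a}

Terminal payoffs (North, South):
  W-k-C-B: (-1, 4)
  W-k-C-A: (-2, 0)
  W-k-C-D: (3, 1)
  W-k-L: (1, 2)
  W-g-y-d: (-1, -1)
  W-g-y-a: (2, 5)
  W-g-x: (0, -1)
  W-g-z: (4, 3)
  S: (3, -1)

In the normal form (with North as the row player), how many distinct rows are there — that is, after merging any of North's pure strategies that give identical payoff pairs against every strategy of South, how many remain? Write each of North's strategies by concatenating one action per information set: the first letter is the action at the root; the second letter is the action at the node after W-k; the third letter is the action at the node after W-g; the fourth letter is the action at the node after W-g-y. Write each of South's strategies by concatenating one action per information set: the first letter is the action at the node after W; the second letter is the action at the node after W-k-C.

North has 24 pure strategies: WCyd, WCya, WCxd, WCxa, WCzd, WCza, WLyd, WLya, WLxd, WLxa, WLzd, WLza, SCyd, SCya, SCxd, SCxa, SCzd, SCza, SLyd, SLya, SLxd, SLxa, SLzd, SLza. Columns: kB, kA, kD, gB, gA, gD.
{WCyd} → row (-1,4) (-2,0) (3,1) (-1,-1) (-1,-1) (-1,-1)
{WCya} → row (-1,4) (-2,0) (3,1) (2,5) (2,5) (2,5)
{WCxd, WCxa} → row (-1,4) (-2,0) (3,1) (0,-1) (0,-1) (0,-1)
{WCzd, WCza} → row (-1,4) (-2,0) (3,1) (4,3) (4,3) (4,3)
{WLyd} → row (1,2) (1,2) (1,2) (-1,-1) (-1,-1) (-1,-1)
{WLya} → row (1,2) (1,2) (1,2) (2,5) (2,5) (2,5)
{WLxd, WLxa} → row (1,2) (1,2) (1,2) (0,-1) (0,-1) (0,-1)
{WLzd, WLza} → row (1,2) (1,2) (1,2) (4,3) (4,3) (4,3)
{SCyd, SCya, SCxd, SCxa, SCzd, SCza, SLyd, SLya, SLxd, SLxa, SLzd, SLza} → row (3,-1) (3,-1) (3,-1) (3,-1) (3,-1) (3,-1)
That's 9 distinct rows out of 24 strategies.

9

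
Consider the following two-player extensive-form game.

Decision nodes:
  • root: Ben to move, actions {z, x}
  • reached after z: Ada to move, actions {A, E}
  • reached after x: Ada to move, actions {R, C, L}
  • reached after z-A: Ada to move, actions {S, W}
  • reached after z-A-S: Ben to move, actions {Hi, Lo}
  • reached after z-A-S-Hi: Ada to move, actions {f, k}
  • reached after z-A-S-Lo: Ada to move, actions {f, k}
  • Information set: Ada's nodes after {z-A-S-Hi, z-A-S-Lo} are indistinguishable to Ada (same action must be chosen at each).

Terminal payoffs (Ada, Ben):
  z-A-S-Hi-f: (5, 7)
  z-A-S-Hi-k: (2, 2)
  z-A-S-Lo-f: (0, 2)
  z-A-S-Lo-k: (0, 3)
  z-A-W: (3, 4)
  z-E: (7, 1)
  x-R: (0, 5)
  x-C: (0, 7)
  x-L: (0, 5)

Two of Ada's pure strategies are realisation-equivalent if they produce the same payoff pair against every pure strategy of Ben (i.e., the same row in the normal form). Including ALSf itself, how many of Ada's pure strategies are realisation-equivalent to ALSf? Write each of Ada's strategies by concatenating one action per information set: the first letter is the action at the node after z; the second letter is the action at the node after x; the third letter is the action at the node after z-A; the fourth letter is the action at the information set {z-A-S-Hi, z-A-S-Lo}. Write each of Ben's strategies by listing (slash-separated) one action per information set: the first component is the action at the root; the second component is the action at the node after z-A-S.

2

Row for ALSf (columns z/Hi, z/Lo, x/Hi, x/Lo): (5,7) (0,2) (0,5) (0,5).
Every one of Ada's information sets is on the play path for some reply by Ben when Ada follows ALSf.
Even so, ARSf happens to produce the same payoff in every column — so 2 strategies share this row.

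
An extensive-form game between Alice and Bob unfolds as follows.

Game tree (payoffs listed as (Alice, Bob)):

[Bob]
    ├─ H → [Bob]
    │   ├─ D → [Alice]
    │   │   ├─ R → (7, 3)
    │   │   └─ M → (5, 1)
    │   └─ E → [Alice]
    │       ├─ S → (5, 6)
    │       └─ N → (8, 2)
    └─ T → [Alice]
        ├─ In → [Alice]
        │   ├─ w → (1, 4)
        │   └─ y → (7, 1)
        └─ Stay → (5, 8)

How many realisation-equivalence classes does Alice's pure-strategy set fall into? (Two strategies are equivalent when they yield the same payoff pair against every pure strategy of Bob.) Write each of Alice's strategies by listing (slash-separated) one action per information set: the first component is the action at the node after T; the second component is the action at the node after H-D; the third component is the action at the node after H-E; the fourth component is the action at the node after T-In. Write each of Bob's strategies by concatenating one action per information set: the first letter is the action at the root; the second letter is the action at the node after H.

12

Alice has 16 pure strategies: In/R/S/w, In/R/S/y, In/R/N/w, In/R/N/y, In/M/S/w, In/M/S/y, In/M/N/w, In/M/N/y, Stay/R/S/w, Stay/R/S/y, Stay/R/N/w, Stay/R/N/y, Stay/M/S/w, Stay/M/S/y, Stay/M/N/w, Stay/M/N/y. Columns: HD, HE, TD, TE.
{In/R/S/w} → row (7,3) (5,6) (1,4) (1,4)
{In/R/S/y} → row (7,3) (5,6) (7,1) (7,1)
{In/R/N/w} → row (7,3) (8,2) (1,4) (1,4)
{In/R/N/y} → row (7,3) (8,2) (7,1) (7,1)
{In/M/S/w} → row (5,1) (5,6) (1,4) (1,4)
{In/M/S/y} → row (5,1) (5,6) (7,1) (7,1)
{In/M/N/w} → row (5,1) (8,2) (1,4) (1,4)
{In/M/N/y} → row (5,1) (8,2) (7,1) (7,1)
{Stay/R/S/w, Stay/R/S/y} → row (7,3) (5,6) (5,8) (5,8)
{Stay/R/N/w, Stay/R/N/y} → row (7,3) (8,2) (5,8) (5,8)
{Stay/M/S/w, Stay/M/S/y} → row (5,1) (5,6) (5,8) (5,8)
{Stay/M/N/w, Stay/M/N/y} → row (5,1) (8,2) (5,8) (5,8)
That's 12 distinct rows out of 16 strategies.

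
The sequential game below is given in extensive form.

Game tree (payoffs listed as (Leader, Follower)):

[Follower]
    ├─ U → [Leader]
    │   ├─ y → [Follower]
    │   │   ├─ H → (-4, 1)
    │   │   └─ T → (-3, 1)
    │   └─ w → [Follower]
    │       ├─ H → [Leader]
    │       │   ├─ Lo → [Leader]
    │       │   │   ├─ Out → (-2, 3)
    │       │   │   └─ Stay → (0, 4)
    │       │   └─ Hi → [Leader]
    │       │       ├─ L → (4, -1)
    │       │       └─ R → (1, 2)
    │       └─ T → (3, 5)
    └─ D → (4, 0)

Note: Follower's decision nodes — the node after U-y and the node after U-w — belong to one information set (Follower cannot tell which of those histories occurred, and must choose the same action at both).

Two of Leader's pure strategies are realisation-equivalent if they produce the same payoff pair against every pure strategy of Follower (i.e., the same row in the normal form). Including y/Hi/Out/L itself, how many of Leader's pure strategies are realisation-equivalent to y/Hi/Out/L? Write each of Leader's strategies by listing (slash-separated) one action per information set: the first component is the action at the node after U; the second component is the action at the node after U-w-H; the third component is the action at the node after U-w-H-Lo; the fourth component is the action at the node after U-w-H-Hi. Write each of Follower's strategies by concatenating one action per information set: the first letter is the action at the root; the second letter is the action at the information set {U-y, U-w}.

8

Row for y/Hi/Out/L (columns UH, UT, DH, DT): (-4,1) (-3,1) (4,0) (4,0).
Under y/Hi/Out/L, Leader's choice at the node after U-w-H and at the node after U-w-H-Lo and at the node after U-w-H-Hi can never be reached regardless of what Follower does, so varying those choices leaves every outcome unchanged.
Holding the reachable choices fixed and varying the unreachable ones freely already gives 2 × 2 × 2 = 8 equivalent strategies.
No other strategy reproduces this row, so those 8 are the full class: y/Lo/Out/L, y/Lo/Out/R, y/Lo/Stay/L, y/Lo/Stay/R, y/Hi/Out/L, y/Hi/Out/R, y/Hi/Stay/L, y/Hi/Stay/R.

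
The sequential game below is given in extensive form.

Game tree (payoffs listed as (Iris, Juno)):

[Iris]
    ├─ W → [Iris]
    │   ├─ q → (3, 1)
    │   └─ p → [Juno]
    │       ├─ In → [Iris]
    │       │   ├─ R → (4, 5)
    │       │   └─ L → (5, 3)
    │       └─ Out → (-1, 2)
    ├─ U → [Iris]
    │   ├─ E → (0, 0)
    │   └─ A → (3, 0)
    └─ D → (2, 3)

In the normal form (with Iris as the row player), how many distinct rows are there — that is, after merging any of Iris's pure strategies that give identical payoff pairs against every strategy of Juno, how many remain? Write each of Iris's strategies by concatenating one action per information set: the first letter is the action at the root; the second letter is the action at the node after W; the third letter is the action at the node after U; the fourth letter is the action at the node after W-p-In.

6

Iris has 24 pure strategies: WqER, WqEL, WqAR, WqAL, WpER, WpEL, WpAR, WpAL, UqER, UqEL, UqAR, UqAL, UpER, UpEL, UpAR, UpAL, DqER, DqEL, DqAR, DqAL, DpER, DpEL, DpAR, DpAL. Columns: In, Out.
{WqER, WqEL, WqAR, WqAL} → row (3,1) (3,1)
{WpER, WpAR} → row (4,5) (-1,2)
{WpEL, WpAL} → row (5,3) (-1,2)
{UqER, UqEL, UpER, UpEL} → row (0,0) (0,0)
{UqAR, UqAL, UpAR, UpAL} → row (3,0) (3,0)
{DqER, DqEL, DqAR, DqAL, DpER, DpEL, DpAR, DpAL} → row (2,3) (2,3)
That's 6 distinct rows out of 24 strategies.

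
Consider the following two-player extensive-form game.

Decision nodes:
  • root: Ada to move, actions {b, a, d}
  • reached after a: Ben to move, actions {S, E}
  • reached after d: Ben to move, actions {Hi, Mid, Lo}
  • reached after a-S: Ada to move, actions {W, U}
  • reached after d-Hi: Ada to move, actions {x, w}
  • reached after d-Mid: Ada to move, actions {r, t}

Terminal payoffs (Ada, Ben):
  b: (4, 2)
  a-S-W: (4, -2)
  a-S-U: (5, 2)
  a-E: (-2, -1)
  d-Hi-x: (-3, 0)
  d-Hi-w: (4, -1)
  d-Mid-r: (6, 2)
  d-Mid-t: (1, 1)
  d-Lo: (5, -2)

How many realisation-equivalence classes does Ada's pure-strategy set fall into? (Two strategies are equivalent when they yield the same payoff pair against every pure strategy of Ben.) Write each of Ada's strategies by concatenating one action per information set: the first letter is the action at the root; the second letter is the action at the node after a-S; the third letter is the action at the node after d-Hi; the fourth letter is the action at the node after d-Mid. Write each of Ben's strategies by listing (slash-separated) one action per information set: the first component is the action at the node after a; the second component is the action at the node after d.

7

Ada has 24 pure strategies: bWxr, bWxt, bWwr, bWwt, bUxr, bUxt, bUwr, bUwt, aWxr, aWxt, aWwr, aWwt, aUxr, aUxt, aUwr, aUwt, dWxr, dWxt, dWwr, dWwt, dUxr, dUxt, dUwr, dUwt. Columns: S/Hi, S/Mid, S/Lo, E/Hi, E/Mid, E/Lo.
{bWxr, bWxt, bWwr, bWwt, bUxr, bUxt, bUwr, bUwt} → row (4,2) (4,2) (4,2) (4,2) (4,2) (4,2)
{aWxr, aWxt, aWwr, aWwt} → row (4,-2) (4,-2) (4,-2) (-2,-1) (-2,-1) (-2,-1)
{aUxr, aUxt, aUwr, aUwt} → row (5,2) (5,2) (5,2) (-2,-1) (-2,-1) (-2,-1)
{dWxr, dUxr} → row (-3,0) (6,2) (5,-2) (-3,0) (6,2) (5,-2)
{dWxt, dUxt} → row (-3,0) (1,1) (5,-2) (-3,0) (1,1) (5,-2)
{dWwr, dUwr} → row (4,-1) (6,2) (5,-2) (4,-1) (6,2) (5,-2)
{dWwt, dUwt} → row (4,-1) (1,1) (5,-2) (4,-1) (1,1) (5,-2)
That's 7 distinct rows out of 24 strategies.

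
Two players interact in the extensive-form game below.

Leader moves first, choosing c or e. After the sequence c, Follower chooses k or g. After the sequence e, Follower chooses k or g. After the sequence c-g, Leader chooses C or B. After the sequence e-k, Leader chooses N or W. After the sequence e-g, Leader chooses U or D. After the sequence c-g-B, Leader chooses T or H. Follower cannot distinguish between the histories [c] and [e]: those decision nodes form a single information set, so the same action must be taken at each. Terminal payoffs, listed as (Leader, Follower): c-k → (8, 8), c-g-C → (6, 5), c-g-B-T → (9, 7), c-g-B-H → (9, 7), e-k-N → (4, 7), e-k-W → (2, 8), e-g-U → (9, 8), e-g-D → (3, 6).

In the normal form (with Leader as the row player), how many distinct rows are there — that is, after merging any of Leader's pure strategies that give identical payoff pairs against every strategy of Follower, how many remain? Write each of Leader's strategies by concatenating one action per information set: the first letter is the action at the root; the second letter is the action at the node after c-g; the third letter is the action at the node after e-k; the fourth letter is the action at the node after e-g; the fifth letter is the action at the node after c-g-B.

6

Leader has 32 pure strategies: cCNUT, cCNUH, cCNDT, cCNDH, cCWUT, cCWUH, cCWDT, cCWDH, cBNUT, cBNUH, cBNDT, cBNDH, cBWUT, cBWUH, cBWDT, cBWDH, eCNUT, eCNUH, eCNDT, eCNDH, eCWUT, eCWUH, eCWDT, eCWDH, eBNUT, eBNUH, eBNDT, eBNDH, eBWUT, eBWUH, eBWDT, eBWDH. Columns: k, g.
{cCNUT, cCNUH, cCNDT, cCNDH, cCWUT, cCWUH, cCWDT, cCWDH} → row (8,8) (6,5)
{cBNUT, cBNUH, cBNDT, cBNDH, cBWUT, cBWUH, cBWDT, cBWDH} → row (8,8) (9,7)
{eCNUT, eCNUH, eBNUT, eBNUH} → row (4,7) (9,8)
{eCNDT, eCNDH, eBNDT, eBNDH} → row (4,7) (3,6)
{eCWUT, eCWUH, eBWUT, eBWUH} → row (2,8) (9,8)
{eCWDT, eCWDH, eBWDT, eBWDH} → row (2,8) (3,6)
That's 6 distinct rows out of 32 strategies.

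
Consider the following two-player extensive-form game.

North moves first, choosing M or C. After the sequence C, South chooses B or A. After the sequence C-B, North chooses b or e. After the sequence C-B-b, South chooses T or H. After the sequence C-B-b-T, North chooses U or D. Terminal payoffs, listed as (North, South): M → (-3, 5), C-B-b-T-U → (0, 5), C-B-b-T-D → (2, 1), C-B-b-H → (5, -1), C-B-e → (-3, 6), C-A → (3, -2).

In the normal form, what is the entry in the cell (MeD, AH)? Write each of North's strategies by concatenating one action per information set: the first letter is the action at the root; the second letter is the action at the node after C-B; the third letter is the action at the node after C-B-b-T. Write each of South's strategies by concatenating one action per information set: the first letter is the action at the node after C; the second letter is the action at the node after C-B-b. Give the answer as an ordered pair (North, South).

(-3, 5)

Trace the play path from the root:
  North plays M
→ terminal payoff (-3, 5).
(North's choice at the node after C-B is never reached on this path, so it doesn't affect the outcome.)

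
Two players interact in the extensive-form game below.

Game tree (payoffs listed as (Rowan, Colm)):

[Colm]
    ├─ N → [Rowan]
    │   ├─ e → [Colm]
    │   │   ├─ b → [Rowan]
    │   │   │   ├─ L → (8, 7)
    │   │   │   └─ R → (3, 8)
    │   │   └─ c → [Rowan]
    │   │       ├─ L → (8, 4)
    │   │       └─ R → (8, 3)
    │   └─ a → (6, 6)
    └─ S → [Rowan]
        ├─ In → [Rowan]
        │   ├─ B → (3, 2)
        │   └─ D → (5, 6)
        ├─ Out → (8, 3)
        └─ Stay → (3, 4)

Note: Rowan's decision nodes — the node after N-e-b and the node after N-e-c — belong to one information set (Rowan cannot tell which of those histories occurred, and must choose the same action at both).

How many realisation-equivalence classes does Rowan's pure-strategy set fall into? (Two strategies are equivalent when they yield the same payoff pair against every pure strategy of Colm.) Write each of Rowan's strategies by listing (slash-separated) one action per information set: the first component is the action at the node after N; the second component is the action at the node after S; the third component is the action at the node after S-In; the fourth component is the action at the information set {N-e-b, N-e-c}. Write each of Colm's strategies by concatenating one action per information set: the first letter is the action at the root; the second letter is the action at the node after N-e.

12

Rowan has 24 pure strategies: e/In/B/L, e/In/B/R, e/In/D/L, e/In/D/R, e/Out/B/L, e/Out/B/R, e/Out/D/L, e/Out/D/R, e/Stay/B/L, e/Stay/B/R, e/Stay/D/L, e/Stay/D/R, a/In/B/L, a/In/B/R, a/In/D/L, a/In/D/R, a/Out/B/L, a/Out/B/R, a/Out/D/L, a/Out/D/R, a/Stay/B/L, a/Stay/B/R, a/Stay/D/L, a/Stay/D/R. Columns: Nb, Nc, Sb, Sc.
{e/In/B/L} → row (8,7) (8,4) (3,2) (3,2)
{e/In/B/R} → row (3,8) (8,3) (3,2) (3,2)
{e/In/D/L} → row (8,7) (8,4) (5,6) (5,6)
{e/In/D/R} → row (3,8) (8,3) (5,6) (5,6)
{e/Out/B/L, e/Out/D/L} → row (8,7) (8,4) (8,3) (8,3)
{e/Out/B/R, e/Out/D/R} → row (3,8) (8,3) (8,3) (8,3)
{e/Stay/B/L, e/Stay/D/L} → row (8,7) (8,4) (3,4) (3,4)
{e/Stay/B/R, e/Stay/D/R} → row (3,8) (8,3) (3,4) (3,4)
{a/In/B/L, a/In/B/R} → row (6,6) (6,6) (3,2) (3,2)
{a/In/D/L, a/In/D/R} → row (6,6) (6,6) (5,6) (5,6)
{a/Out/B/L, a/Out/B/R, a/Out/D/L, a/Out/D/R} → row (6,6) (6,6) (8,3) (8,3)
{a/Stay/B/L, a/Stay/B/R, a/Stay/D/L, a/Stay/D/R} → row (6,6) (6,6) (3,4) (3,4)
That's 12 distinct rows out of 24 strategies.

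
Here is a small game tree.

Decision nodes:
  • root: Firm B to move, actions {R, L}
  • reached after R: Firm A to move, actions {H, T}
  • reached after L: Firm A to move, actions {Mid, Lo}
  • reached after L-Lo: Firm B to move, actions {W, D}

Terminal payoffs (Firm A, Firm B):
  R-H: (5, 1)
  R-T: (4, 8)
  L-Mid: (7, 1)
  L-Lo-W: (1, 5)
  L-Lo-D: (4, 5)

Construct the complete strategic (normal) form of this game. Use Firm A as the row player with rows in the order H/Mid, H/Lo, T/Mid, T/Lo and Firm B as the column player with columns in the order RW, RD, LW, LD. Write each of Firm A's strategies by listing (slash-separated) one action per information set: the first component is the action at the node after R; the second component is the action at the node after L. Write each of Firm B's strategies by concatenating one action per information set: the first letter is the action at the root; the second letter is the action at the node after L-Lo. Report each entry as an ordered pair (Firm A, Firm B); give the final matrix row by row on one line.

            RW       RD       LW       LD
H/Mid    (5,1)    (5,1)    (7,1)    (7,1)
 H/Lo    (5,1)    (5,1)    (1,5)    (4,5)
T/Mid    (4,8)    (4,8)    (7,1)    (7,1)
 T/Lo    (4,8)    (4,8)    (1,5)    (4,5)

H/Mid: (5,1) (5,1) (7,1) (7,1) | H/Lo: (5,1) (5,1) (1,5) (4,5) | T/Mid: (4,8) (4,8) (7,1) (7,1) | T/Lo: (4,8) (4,8) (1,5) (4,5)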